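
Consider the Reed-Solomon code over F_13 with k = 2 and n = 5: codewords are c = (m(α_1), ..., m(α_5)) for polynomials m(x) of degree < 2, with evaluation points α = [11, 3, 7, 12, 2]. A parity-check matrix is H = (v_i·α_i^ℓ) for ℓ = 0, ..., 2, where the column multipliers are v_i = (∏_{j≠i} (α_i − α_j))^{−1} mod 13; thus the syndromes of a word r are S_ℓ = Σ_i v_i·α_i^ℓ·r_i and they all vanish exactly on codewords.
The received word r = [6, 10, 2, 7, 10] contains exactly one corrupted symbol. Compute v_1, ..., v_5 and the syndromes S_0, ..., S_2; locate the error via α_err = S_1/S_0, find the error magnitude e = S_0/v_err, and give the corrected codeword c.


S = (7, 8, 11), error at position 2, error magnitude e = 12, c = [6, 11, 2, 7, 10].

Step 1: column multipliers v_i = (∏_{j≠i}(α_i − α_j))^{−1} mod 13.
  i = 1 (α = 11): (11−3)(11−7)(11−12)(11−2) = 8·4·(−1)·9 = −288 ≡ 11, so v_1 = 11^{−1} = 6 (mod 13).
  i = 2 (α = 3): (3−11)(3−7)(3−12)(3−2) = (−8)·(−4)·(−9)·1 = −288 ≡ 11, so v_2 = 11^{−1} = 6 (mod 13).
  i = 3 (α = 7): (7−11)(7−3)(7−12)(7−2) = (−4)·4·(−5)·5 = 400 ≡ 10, so v_3 = 10^{−1} = 4 (mod 13).
  i = 4 (α = 12): (12−11)(12−3)(12−7)(12−2) = 1·9·5·10 = 450 ≡ 8, so v_4 = 8^{−1} = 5 (mod 13).
  i = 5 (α = 2): (2−11)(2−3)(2−7)(2−12) = (−9)·(−1)·(−5)·(−10) = 450 ≡ 8, so v_5 = 8^{−1} = 5 (mod 13).
  v = [6, 6, 4, 5, 5].
Step 2: syndromes of r = [6, 10, 2, 7, 10] (all sums mod 13).
  S_0 = Σ v_i r_i = 6·6 + 6·10 + 4·2 + 5·7 + 5·10 = 189 ≡ 7.
  S_1 = Σ v_i α_i r_i = 6·11·6 + 6·3·10 + 4·7·2 + 5·12·7 + 5·2·10 = 1152 ≡ 8.
  α_i^2 mod 13 = [4, 9, 10, 1, 4].
  S_2 = Σ v_i α_i^2 r_i = 6·4·6 + 6·9·10 + 4·10·2 + 5·1·7 + 5·4·10 = 999 ≡ 11.
  S = (7, 8, 11) ≠ 0, so r is not a codeword (an error is present).
Step 3: locate the error. For a single error e at position i, S_ℓ = v_i·e·α_i^ℓ, so α_err = S_1/S_0.
  S_0^{−1} = 7^{−1} = 2 (mod 13), so α_err = 8·2 = 16 ≡ 3 = α_2. Error position i = 2.
  Consistency check: S_2/S_1 = 11·5 = 55 ≡ 3 = α_err ✓ (single-error assumption holds).
Step 4: error magnitude e = S_0/v_2 = S_0·∏_{j≠2}(α_2 − α_j) = 7·11 = 77 ≡ 12 (mod 13).
Step 5: correct position 2: c_2 = r_2 − e = 10 − 12 ≡ 11 (mod 13). Hence c = [6, 11, 2, 7, 10].
  Check: interpolating c through the α_i gives m(x) = 8 + 1·x (degree < 2) with m(α_i) = c_i for every i, so c is indeed a codeword.


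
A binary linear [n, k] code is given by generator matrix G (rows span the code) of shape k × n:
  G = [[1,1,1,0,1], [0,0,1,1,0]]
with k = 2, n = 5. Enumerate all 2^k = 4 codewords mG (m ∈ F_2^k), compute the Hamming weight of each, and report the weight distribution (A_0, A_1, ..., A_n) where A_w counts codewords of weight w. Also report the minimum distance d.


Weight distribution: A_0 = 1, A_2 = 1, A_4 = 2. Minimum distance d = 2.

Enumerate all 2^2 = 4 messages m ∈ F_2^2.
For each, compute codeword c = mG in F_2^5, then tally its weight.
  m = 00 → c = 00000, weight = 0.
  m = 10 → c = 11101, weight = 4.
  m = 01 → c = 00110, weight = 2.
  m = 11 → c = 11011, weight = 4.
Tally weights:
  weight 0: 1 codewords.
  weight 2: 1 codewords.
  weight 4: 2 codewords.
Minimum distance d = smallest w > 0 with A_w > 0 = 2.
Sanity: Σ A_w = 4 = 2^2 = 4 ✓.


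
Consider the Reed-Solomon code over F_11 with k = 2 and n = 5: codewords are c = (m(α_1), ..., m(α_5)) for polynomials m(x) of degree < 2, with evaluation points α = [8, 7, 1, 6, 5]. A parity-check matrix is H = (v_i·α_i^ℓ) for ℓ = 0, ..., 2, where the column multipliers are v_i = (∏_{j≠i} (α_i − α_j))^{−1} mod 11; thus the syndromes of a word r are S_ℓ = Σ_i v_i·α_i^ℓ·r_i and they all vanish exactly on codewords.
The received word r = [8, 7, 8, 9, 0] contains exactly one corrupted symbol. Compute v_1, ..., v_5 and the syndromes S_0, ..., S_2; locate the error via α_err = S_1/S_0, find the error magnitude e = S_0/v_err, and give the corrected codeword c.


S = (4, 10, 3), error at position 1, error magnitude e = 3, c = [5, 7, 8, 9, 0].

Step 1: column multipliers v_i = (∏_{j≠i}(α_i − α_j))^{−1} mod 11.
  i = 1 (α = 8): (8−7)(8−1)(8−6)(8−5) = 1·7·2·3 = 42 ≡ 9, so v_1 = 9^{−1} = 5 (mod 11).
  i = 2 (α = 7): (7−8)(7−1)(7−6)(7−5) = (−1)·6·1·2 = −12 ≡ 10, so v_2 = 10^{−1} = 10 (mod 11).
  i = 3 (α = 1): (1−8)(1−7)(1−6)(1−5) = (−7)·(−6)·(−5)·(−4) = 840 ≡ 4, so v_3 = 4^{−1} = 3 (mod 11).
  i = 4 (α = 6): (6−8)(6−7)(6−1)(6−5) = (−2)·(−1)·5·1 = 10 ≡ 10, so v_4 = 10^{−1} = 10 (mod 11).
  i = 5 (α = 5): (5−8)(5−7)(5−1)(5−6) = (−3)·(−2)·4·(−1) = −24 ≡ 9, so v_5 = 9^{−1} = 5 (mod 11).
  v = [5, 10, 3, 10, 5].
Step 2: syndromes of r = [8, 7, 8, 9, 0] (all sums mod 11).
  S_0 = Σ v_i r_i = 5·8 + 10·7 + 3·8 + 10·9 + 5·0 = 224 ≡ 4.
  S_1 = Σ v_i α_i r_i = 5·8·8 + 10·7·7 + 3·1·8 + 10·6·9 + 5·5·0 = 1374 ≡ 10.
  α_i^2 mod 11 = [9, 5, 1, 3, 3].
  S_2 = Σ v_i α_i^2 r_i = 5·9·8 + 10·5·7 + 3·1·8 + 10·3·9 + 5·3·0 = 1004 ≡ 3.
  S = (4, 10, 3) ≠ 0, so r is not a codeword (an error is present).
Step 3: locate the error. For a single error e at position i, S_ℓ = v_i·e·α_i^ℓ, so α_err = S_1/S_0.
  S_0^{−1} = 4^{−1} = 3 (mod 11), so α_err = 10·3 = 30 ≡ 8 = α_1. Error position i = 1.
  Consistency check: S_2/S_1 = 3·10 = 30 ≡ 8 = α_err ✓ (single-error assumption holds).
Step 4: error magnitude e = S_0/v_1 = S_0·∏_{j≠1}(α_1 − α_j) = 4·9 = 36 ≡ 3 (mod 11).
Step 5: correct position 1: c_1 = r_1 − e = 8 − 3 ≡ 5 (mod 11). Hence c = [5, 7, 8, 9, 0].
  Check: interpolating c through the α_i gives m(x) = 10 + 9·x (degree < 2) with m(α_i) = c_i for every i, so c is indeed a codeword.


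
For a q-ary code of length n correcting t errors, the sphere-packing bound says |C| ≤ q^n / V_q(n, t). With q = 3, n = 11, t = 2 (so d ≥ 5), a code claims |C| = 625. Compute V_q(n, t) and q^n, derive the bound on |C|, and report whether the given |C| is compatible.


V_q(n, t) = 243, q^n = 177147, Hamming bound = 729, |C| = 625 ≤ bound (satisfied).

Step 1: Compute V_q(n, t) = Σ_{j=0}^2 C(n, j) (q−1)^j.
  j = 0: C(11,0)·(2)^0 = 1·1 = 1.
  j = 1: C(11,1)·(2)^1 = 11·2 = 22.
  j = 2: C(11,2)·(2)^2 = 55·4 = 220.
  V_q(n, t) = 1 + 22 + 220 = 243.
Step 2: q^n = 3^11 = 177147.
Step 3: Hamming bound ⌊q^n / V_q(n,t)⌋ = ⌊177147/243⌋ = 729.
Step 4: Compare |C| = 625 to 729: satisfied.
The claimed |C| lies below the Hamming bound.


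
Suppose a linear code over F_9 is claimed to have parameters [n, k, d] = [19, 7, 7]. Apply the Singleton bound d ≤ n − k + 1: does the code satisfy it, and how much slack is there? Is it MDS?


Singleton RHS = n − k + 1 = 13, slack = 6, bound satisfied, not MDS.

Singleton bound: d ≤ n − k + 1.
Here n = 19, k = 7, so n − k + 1 = 13.
Given d = 7, check d ≤ 13: YES.
Slack = (n − k + 1) − d = 6.
The code is NOT MDS (slack = 6 > 0).
Description: the claimed parameters are [19, 7, 7]_9; such a code would be non-MDS.


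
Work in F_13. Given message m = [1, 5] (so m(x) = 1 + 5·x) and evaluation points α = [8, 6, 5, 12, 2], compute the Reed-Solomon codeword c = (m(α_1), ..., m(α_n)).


c = [2, 5, 0, 9, 11]

Message polynomial: m(x) = 1 + 5·x (mod 13).
For each evaluation point α_i, compute m(α_i) mod 13:
  α_1 = 8: Horner steps 5 → 2, so m(8) = 2.
  α_2 = 6: Horner steps 5 → 5, so m(6) = 5.
  α_3 = 5: Horner steps 5 → 0, so m(5) = 0.
  α_4 = 12: Horner steps 5 → 9, so m(12) = 9.
  α_5 = 2: Horner steps 5 → 11, so m(2) = 11.
Codeword c = [2, 5, 0, 9, 11] ∈ F_13^5.


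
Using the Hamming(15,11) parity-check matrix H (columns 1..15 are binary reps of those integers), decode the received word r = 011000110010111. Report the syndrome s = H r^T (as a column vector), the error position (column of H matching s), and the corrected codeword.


s = (1, 0, 0, 1)^T, error position = 9, corrected codeword c = 011000111010111

Compute s = H r^T mod 2 one row at a time:
  s_1 = 1 + 0 + 0 + 1 + 0 + 1 + 1 + 1 = 5 ≡ 1 (mod 2).
  s_2 = 0 + 0 + 0 + 1 + 0 + 1 + 1 + 1 = 4 ≡ 0 (mod 2).
  s_3 = 1 + 1 + 0 + 1 + 0 + 1 + 1 + 1 = 6 ≡ 0 (mod 2).
  s_4 = 0 + 1 + 0 + 1 + 0 + 1 + 1 + 1 = 5 ≡ 1 (mod 2).
s = (1, 0, 0, 1)^T — this equals column 9 of H (binary 1001), so error is at position 9.
Correct: flip bit 9 of r = 011000110010111 to get c = 011000111010111.


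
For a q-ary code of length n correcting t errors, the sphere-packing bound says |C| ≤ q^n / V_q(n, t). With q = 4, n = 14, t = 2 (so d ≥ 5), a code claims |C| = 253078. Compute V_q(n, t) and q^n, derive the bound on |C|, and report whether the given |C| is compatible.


V_q(n, t) = 862, q^n = 268435456, Hamming bound = 311410, |C| = 253078 ≤ bound (satisfied).

Step 1: Compute V_q(n, t) = Σ_{j=0}^2 C(n, j) (q−1)^j.
  j = 0: C(14,0)·(3)^0 = 1·1 = 1.
  j = 1: C(14,1)·(3)^1 = 14·3 = 42.
  j = 2: C(14,2)·(3)^2 = 91·9 = 819.
  V_q(n, t) = 1 + 42 + 819 = 862.
Step 2: q^n = 4^14 = 268435456.
Step 3: Hamming bound ⌊q^n / V_q(n,t)⌋ = ⌊268435456/862⌋ = 311410.
Step 4: Compare |C| = 253078 to 311410: satisfied.
The claimed |C| lies below the Hamming bound.


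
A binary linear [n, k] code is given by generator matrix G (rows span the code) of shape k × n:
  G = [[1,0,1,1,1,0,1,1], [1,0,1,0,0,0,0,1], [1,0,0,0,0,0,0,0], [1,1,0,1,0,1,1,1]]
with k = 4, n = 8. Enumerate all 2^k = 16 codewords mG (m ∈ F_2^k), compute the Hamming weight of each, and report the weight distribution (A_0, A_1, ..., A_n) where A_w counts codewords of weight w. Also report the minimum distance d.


Weight distribution: A_0 = 1, A_1 = 1, A_2 = 1, A_3 = 2, A_4 = 3, A_5 = 5, A_6 = 3. Minimum distance d = 1.

Enumerate all 2^4 = 16 messages m ∈ F_2^4.
For each, compute codeword c = mG in F_2^8, then tally its weight.
  m = 0000 → c = 00000000, weight = 0.
  m = 1000 → c = 10111011, weight = 6.
  m = 0100 → c = 10100001, weight = 3.
  m = 1100 → c = 00011010, weight = 3.
  m = 0010 → c = 10000000, weight = 1.
  m = 1010 → c = 00111011, weight = 5.
  m = 0110 → c = 00100001, weight = 2.
  m = 1110 → c = 10011010, weight = 4.
  m = 0001 → c = 11010111, weight = 6.
  m = 1001 → c = 01101100, weight = 4.
  m = 0101 → c = 01110110, weight = 5.
  m = 1101 → c = 11001101, weight = 5.
  m = 0011 → c = 01010111, weight = 5.
  m = 1011 → c = 11101100, weight = 5.
  m = 0111 → c = 11110110, weight = 6.
  m = 1111 → c = 01001101, weight = 4.
Tally weights:
  weight 0: 1 codewords.
  weight 1: 1 codewords.
  weight 2: 1 codewords.
  weight 3: 2 codewords.
  weight 4: 3 codewords.
  weight 5: 5 codewords.
  weight 6: 3 codewords.
Minimum distance d = smallest w > 0 with A_w > 0 = 1.
Sanity: Σ A_w = 16 = 2^4 = 16 ✓.


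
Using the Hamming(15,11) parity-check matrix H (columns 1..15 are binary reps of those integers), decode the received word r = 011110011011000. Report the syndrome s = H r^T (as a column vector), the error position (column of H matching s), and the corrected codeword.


s = (0, 1, 1, 0)^T, error position = 6, corrected codeword c = 011111011011000

Compute s = H r^T mod 2 one row at a time:
  s_1 = 1 + 1 + 0 + 1 + 1 + 0 + 0 + 0 = 4 ≡ 0 (mod 2).
  s_2 = 1 + 1 + 0 + 0 + 1 + 0 + 0 + 0 = 3 ≡ 1 (mod 2).
  s_3 = 1 + 1 + 0 + 0 + 0 + 1 + 0 + 0 = 3 ≡ 1 (mod 2).
  s_4 = 0 + 1 + 1 + 0 + 1 + 1 + 0 + 0 = 4 ≡ 0 (mod 2).
s = (0, 1, 1, 0)^T — this equals column 6 of H (binary 0110), so error is at position 6.
Correct: flip bit 6 of r = 011110011011000 to get c = 011111011011000.


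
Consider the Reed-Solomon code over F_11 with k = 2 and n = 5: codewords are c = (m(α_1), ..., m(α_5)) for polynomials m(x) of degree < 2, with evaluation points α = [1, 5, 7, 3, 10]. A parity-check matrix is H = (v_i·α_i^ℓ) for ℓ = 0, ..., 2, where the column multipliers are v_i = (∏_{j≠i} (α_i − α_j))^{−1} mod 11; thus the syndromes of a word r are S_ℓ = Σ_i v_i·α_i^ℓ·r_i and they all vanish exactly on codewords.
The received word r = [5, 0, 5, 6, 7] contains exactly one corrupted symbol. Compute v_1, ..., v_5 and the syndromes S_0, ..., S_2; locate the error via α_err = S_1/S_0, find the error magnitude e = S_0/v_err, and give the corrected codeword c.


S = (5, 5, 5), error at position 1, error magnitude e = 4, c = [1, 0, 5, 6, 7].

Step 1: column multipliers v_i = (∏_{j≠i}(α_i − α_j))^{−1} mod 11.
  i = 1 (α = 1): (1−5)(1−7)(1−3)(1−10) = (−4)·(−6)·(−2)·(−9) = 432 ≡ 3, so v_1 = 3^{−1} = 4 (mod 11).
  i = 2 (α = 5): (5−1)(5−7)(5−3)(5−10) = 4·(−2)·2·(−5) = 80 ≡ 3, so v_2 = 3^{−1} = 4 (mod 11).
  i = 3 (α = 7): (7−1)(7−5)(7−3)(7−10) = 6·2·4·(−3) = −144 ≡ 10, so v_3 = 10^{−1} = 10 (mod 11).
  i = 4 (α = 3): (3−1)(3−5)(3−7)(3−10) = 2·(−2)·(−4)·(−7) = −112 ≡ 9, so v_4 = 9^{−1} = 5 (mod 11).
  i = 5 (α = 10): (10−1)(10−5)(10−7)(10−3) = 9·5·3·7 = 945 ≡ 10, so v_5 = 10^{−1} = 10 (mod 11).
  v = [4, 4, 10, 5, 10].
Step 2: syndromes of r = [5, 0, 5, 6, 7] (all sums mod 11).
  S_0 = Σ v_i r_i = 4·5 + 4·0 + 10·5 + 5·6 + 10·7 = 170 ≡ 5.
  S_1 = Σ v_i α_i r_i = 4·1·5 + 4·5·0 + 10·7·5 + 5·3·6 + 10·10·7 = 1160 ≡ 5.
  α_i^2 mod 11 = [1, 3, 5, 9, 1].
  S_2 = Σ v_i α_i^2 r_i = 4·1·5 + 4·3·0 + 10·5·5 + 5·9·6 + 10·1·7 = 610 ≡ 5.
  S = (5, 5, 5) ≠ 0, so r is not a codeword (an error is present).
Step 3: locate the error. For a single error e at position i, S_ℓ = v_i·e·α_i^ℓ, so α_err = S_1/S_0.
  S_0^{−1} = 5^{−1} = 9 (mod 11), so α_err = 5·9 = 45 ≡ 1 = α_1. Error position i = 1.
  Consistency check: S_2/S_1 = 5·9 = 45 ≡ 1 = α_err ✓ (single-error assumption holds).
Step 4: error magnitude e = S_0/v_1 = S_0·∏_{j≠1}(α_1 − α_j) = 5·3 = 15 ≡ 4 (mod 11).
Step 5: correct position 1: c_1 = r_1 − e = 5 − 4 ≡ 1 (mod 11). Hence c = [1, 0, 5, 6, 7].
  Check: interpolating c through the α_i gives m(x) = 4 + 8·x (degree < 2) with m(α_i) = c_i for every i, so c is indeed a codeword.


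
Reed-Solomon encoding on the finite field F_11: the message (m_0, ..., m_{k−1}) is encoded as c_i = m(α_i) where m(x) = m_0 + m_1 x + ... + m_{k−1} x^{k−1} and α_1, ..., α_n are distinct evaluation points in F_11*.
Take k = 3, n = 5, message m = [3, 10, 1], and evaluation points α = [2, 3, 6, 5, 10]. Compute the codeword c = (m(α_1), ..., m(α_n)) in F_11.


c = [5, 9, 0, 1, 5]

Message polynomial: m(x) = 3 + 10·x + 1·x^2 (mod 11).
For each evaluation point α_i, compute m(α_i) mod 11:
  α_1 = 2: Horner steps 1 → 1 → 5, so m(2) = 5.
  α_2 = 3: Horner steps 1 → 2 → 9, so m(3) = 9.
  α_3 = 6: Horner steps 1 → 5 → 0, so m(6) = 0.
  α_4 = 5: Horner steps 1 → 4 → 1, so m(5) = 1.
  α_5 = 10: Horner steps 1 → 9 → 5, so m(10) = 5.
Codeword c = [5, 9, 0, 1, 5] ∈ F_11^5.


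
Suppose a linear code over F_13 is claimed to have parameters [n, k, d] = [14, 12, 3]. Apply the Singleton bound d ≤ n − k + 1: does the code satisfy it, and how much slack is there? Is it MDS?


Singleton RHS = n − k + 1 = 3, slack = 0, bound satisfied, MDS.

Singleton bound: d ≤ n − k + 1.
Here n = 14, k = 12, so n − k + 1 = 3.
Given d = 3, check d ≤ 3: YES.
Slack = (n − k + 1) − d = 0.
The code is MDS (slack = 0).
Description: the claimed parameters are [14, 12, 3]_13; such a code would be MDS (meets Singleton bound).


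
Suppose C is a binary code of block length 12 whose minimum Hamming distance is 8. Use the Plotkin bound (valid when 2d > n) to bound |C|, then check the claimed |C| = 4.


Plotkin bound M ≤ 4; given |C| = 4 ≤ bound (satisfied).

Check applicability: 2d = 16, n = 12.
2d − n = 4 > 0, so Plotkin applies.
Compute d/(2d−n) = 8/4 ≈ 2.0000.
⌊d/(2d−n)⌋ = 2.
Plotkin bound: M ≤ 2·2 = 4.
Given |C| = 4, check: satisfied.
This |C| is at the Plotkin bound.


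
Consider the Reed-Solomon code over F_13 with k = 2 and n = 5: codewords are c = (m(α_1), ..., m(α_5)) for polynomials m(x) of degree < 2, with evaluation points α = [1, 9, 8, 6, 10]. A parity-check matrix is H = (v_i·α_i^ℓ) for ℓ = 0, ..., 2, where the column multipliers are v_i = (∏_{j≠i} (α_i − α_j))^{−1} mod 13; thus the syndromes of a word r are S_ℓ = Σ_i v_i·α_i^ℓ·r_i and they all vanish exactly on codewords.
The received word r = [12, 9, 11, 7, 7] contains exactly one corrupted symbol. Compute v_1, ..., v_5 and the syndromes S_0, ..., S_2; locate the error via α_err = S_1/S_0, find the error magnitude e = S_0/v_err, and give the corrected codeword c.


S = (7, 3, 5), error at position 4, error magnitude e = 5, c = [12, 9, 11, 2, 7].

Step 1: column multipliers v_i = (∏_{j≠i}(α_i − α_j))^{−1} mod 13.
  i = 1 (α = 1): (1−9)(1−8)(1−6)(1−10) = (−8)·(−7)·(−5)·(−9) = 2520 ≡ 11, so v_1 = 11^{−1} = 6 (mod 13).
  i = 2 (α = 9): (9−1)(9−8)(9−6)(9−10) = 8·1·3·(−1) = −24 ≡ 2, so v_2 = 2^{−1} = 7 (mod 13).
  i = 3 (α = 8): (8−1)(8−9)(8−6)(8−10) = 7·(−1)·2·(−2) = 28 ≡ 2, so v_3 = 2^{−1} = 7 (mod 13).
  i = 4 (α = 6): (6−1)(6−9)(6−8)(6−10) = 5·(−3)·(−2)·(−4) = −120 ≡ 10, so v_4 = 10^{−1} = 4 (mod 13).
  i = 5 (α = 10): (10−1)(10−9)(10−8)(10−6) = 9·1·2·4 = 72 ≡ 7, so v_5 = 7^{−1} = 2 (mod 13).
  v = [6, 7, 7, 4, 2].
Step 2: syndromes of r = [12, 9, 11, 7, 7] (all sums mod 13).
  S_0 = Σ v_i r_i = 6·12 + 7·9 + 7·11 + 4·7 + 2·7 = 254 ≡ 7.
  S_1 = Σ v_i α_i r_i = 6·1·12 + 7·9·9 + 7·8·11 + 4·6·7 + 2·10·7 = 1563 ≡ 3.
  α_i^2 mod 13 = [1, 3, 12, 10, 9].
  S_2 = Σ v_i α_i^2 r_i = 6·1·12 + 7·3·9 + 7·12·11 + 4·10·7 + 2·9·7 = 1591 ≡ 5.
  S = (7, 3, 5) ≠ 0, so r is not a codeword (an error is present).
Step 3: locate the error. For a single error e at position i, S_ℓ = v_i·e·α_i^ℓ, so α_err = S_1/S_0.
  S_0^{−1} = 7^{−1} = 2 (mod 13), so α_err = 3·2 = 6 ≡ 6 = α_4. Error position i = 4.
  Consistency check: S_2/S_1 = 5·9 = 45 ≡ 6 = α_err ✓ (single-error assumption holds).
Step 4: error magnitude e = S_0/v_4 = S_0·∏_{j≠4}(α_4 − α_j) = 7·10 = 70 ≡ 5 (mod 13).
Step 5: correct position 4: c_4 = r_4 − e = 7 − 5 ≡ 2 (mod 13). Hence c = [12, 9, 11, 2, 7].
  Check: interpolating c through the α_i gives m(x) = 1 + 11·x (degree < 2) with m(α_i) = c_i for every i, so c is indeed a codeword.


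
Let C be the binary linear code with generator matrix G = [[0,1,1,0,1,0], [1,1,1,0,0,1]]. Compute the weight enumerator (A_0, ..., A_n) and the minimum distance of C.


Weight distribution: A_0 = 1, A_3 = 2, A_4 = 1. Minimum distance d = 3.

Enumerate all 2^2 = 4 messages m ∈ F_2^2.
For each, compute codeword c = mG in F_2^6, then tally its weight.
  m = 00 → c = 000000, weight = 0.
  m = 10 → c = 011010, weight = 3.
  m = 01 → c = 111001, weight = 4.
  m = 11 → c = 100011, weight = 3.
Tally weights:
  weight 0: 1 codewords.
  weight 3: 2 codewords.
  weight 4: 1 codewords.
Minimum distance d = smallest w > 0 with A_w > 0 = 3.
Sanity: Σ A_w = 4 = 2^2 = 4 ✓.


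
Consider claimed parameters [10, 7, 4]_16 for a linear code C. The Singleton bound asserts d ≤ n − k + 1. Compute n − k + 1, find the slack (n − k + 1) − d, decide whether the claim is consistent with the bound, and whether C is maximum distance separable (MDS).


Singleton RHS = n − k + 1 = 4, slack = 0, bound satisfied, MDS.

Singleton bound: d ≤ n − k + 1.
Here n = 10, k = 7, so n − k + 1 = 4.
Given d = 4, check d ≤ 4: YES.
Slack = (n − k + 1) − d = 0.
The code is MDS (slack = 0).
Description: the claimed parameters are [10, 7, 4]_16; such a code would be MDS (meets Singleton bound).


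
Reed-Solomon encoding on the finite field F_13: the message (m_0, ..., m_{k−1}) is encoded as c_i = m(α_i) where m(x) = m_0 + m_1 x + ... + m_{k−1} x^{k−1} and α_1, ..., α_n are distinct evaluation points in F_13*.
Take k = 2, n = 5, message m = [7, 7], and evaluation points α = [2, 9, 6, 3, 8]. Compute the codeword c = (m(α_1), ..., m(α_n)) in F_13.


c = [8, 5, 10, 2, 11]

Message polynomial: m(x) = 7 + 7·x (mod 13).
For each evaluation point α_i, compute m(α_i) mod 13:
  α_1 = 2: Horner steps 7 → 8, so m(2) = 8.
  α_2 = 9: Horner steps 7 → 5, so m(9) = 5.
  α_3 = 6: Horner steps 7 → 10, so m(6) = 10.
  α_4 = 3: Horner steps 7 → 2, so m(3) = 2.
  α_5 = 8: Horner steps 7 → 11, so m(8) = 11.
Codeword c = [8, 5, 10, 2, 11] ∈ F_13^5.


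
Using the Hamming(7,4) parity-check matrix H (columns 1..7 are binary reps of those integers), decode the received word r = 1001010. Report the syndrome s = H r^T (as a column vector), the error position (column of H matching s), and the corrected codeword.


s = (0, 1, 1)^T, error position = 3, corrected codeword c = 1011010

Compute s = H r^T mod 2 one row at a time:
  s_1 = 1 + 0 + 1 + 0 = 2 ≡ 0 (mod 2).
  s_2 = 0 + 0 + 1 + 0 = 1 ≡ 1 (mod 2).
  s_3 = 1 + 0 + 0 + 0 = 1 ≡ 1 (mod 2).
s = (0, 1, 1)^T — this equals column 3 of H (binary 011), so error is at position 3.
Correct: flip bit 3 of r = 1001010 to get c = 1011010.


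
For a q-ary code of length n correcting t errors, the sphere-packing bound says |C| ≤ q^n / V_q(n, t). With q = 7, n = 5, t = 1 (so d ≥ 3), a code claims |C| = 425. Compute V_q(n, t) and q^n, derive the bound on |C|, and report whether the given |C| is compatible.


V_q(n, t) = 31, q^n = 16807, Hamming bound = 542, |C| = 425 ≤ bound (satisfied).

Step 1: Compute V_q(n, t) = Σ_{j=0}^1 C(n, j) (q−1)^j.
  j = 0: C(5,0)·(6)^0 = 1·1 = 1.
  j = 1: C(5,1)·(6)^1 = 5·6 = 30.
  V_q(n, t) = 1 + 30 = 31.
Step 2: q^n = 7^5 = 16807.
Step 3: Hamming bound ⌊q^n / V_q(n,t)⌋ = ⌊16807/31⌋ = 542.
Step 4: Compare |C| = 425 to 542: satisfied.
The claimed |C| lies below the Hamming bound.


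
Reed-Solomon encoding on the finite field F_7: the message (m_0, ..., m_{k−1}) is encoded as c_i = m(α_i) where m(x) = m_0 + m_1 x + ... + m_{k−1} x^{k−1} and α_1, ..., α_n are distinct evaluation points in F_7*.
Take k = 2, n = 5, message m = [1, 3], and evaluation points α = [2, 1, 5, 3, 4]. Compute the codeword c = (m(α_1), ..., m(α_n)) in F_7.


c = [0, 4, 2, 3, 6]

Message polynomial: m(x) = 1 + 3·x (mod 7).
For each evaluation point α_i, compute m(α_i) mod 7:
  α_1 = 2: Horner steps 3 → 0, so m(2) = 0.
  α_2 = 1: Horner steps 3 → 4, so m(1) = 4.
  α_3 = 5: Horner steps 3 → 2, so m(5) = 2.
  α_4 = 3: Horner steps 3 → 3, so m(3) = 3.
  α_5 = 4: Horner steps 3 → 6, so m(4) = 6.
Codeword c = [0, 4, 2, 3, 6] ∈ F_7^5.


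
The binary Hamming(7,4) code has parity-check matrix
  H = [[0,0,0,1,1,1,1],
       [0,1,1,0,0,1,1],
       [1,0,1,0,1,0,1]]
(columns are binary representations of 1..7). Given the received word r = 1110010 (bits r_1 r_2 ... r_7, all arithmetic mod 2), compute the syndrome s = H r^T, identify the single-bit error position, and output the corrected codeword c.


s = (1, 1, 0)^T, error position = 6, corrected codeword c = 1110000

Compute s = H r^T mod 2 one row at a time:
  s_1 = 0 + 0 + 1 + 0 = 1 ≡ 1 (mod 2).
  s_2 = 1 + 1 + 1 + 0 = 3 ≡ 1 (mod 2).
  s_3 = 1 + 1 + 0 + 0 = 2 ≡ 0 (mod 2).
s = (1, 1, 0)^T — this equals column 6 of H (binary 110), so error is at position 6.
Correct: flip bit 6 of r = 1110010 to get c = 1110000.


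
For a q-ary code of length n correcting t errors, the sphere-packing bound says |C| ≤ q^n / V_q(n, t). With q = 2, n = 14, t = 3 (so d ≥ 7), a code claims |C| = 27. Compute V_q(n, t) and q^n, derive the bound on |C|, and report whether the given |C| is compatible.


V_q(n, t) = 470, q^n = 16384, Hamming bound = 34, |C| = 27 ≤ bound (satisfied).

Step 1: Compute V_q(n, t) = Σ_{j=0}^3 C(n, j) (q−1)^j.
  j = 0: C(14,0)·(1)^0 = 1·1 = 1.
  j = 1: C(14,1)·(1)^1 = 14·1 = 14.
  j = 2: C(14,2)·(1)^2 = 91·1 = 91.
  j = 3: C(14,3)·(1)^3 = 364·1 = 364.
  V_q(n, t) = 1 + 14 + 91 + 364 = 470.
Step 2: q^n = 2^14 = 16384.
Step 3: Hamming bound ⌊q^n / V_q(n,t)⌋ = ⌊16384/470⌋ = 34.
Step 4: Compare |C| = 27 to 34: satisfied.
The claimed |C| lies below the Hamming bound.


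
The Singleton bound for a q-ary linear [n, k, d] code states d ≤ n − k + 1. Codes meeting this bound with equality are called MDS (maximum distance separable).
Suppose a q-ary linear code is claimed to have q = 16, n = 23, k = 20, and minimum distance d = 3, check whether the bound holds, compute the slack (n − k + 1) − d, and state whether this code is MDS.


Singleton RHS = n − k + 1 = 4, slack = 1, bound satisfied, not MDS.

Singleton bound: d ≤ n − k + 1.
Here n = 23, k = 20, so n − k + 1 = 4.
Given d = 3, check d ≤ 4: YES.
Slack = (n − k + 1) − d = 1.
The code is NOT MDS (slack = 1 > 0).
Description: the claimed parameters are [23, 20, 3]_16; such a code would be non-MDS.


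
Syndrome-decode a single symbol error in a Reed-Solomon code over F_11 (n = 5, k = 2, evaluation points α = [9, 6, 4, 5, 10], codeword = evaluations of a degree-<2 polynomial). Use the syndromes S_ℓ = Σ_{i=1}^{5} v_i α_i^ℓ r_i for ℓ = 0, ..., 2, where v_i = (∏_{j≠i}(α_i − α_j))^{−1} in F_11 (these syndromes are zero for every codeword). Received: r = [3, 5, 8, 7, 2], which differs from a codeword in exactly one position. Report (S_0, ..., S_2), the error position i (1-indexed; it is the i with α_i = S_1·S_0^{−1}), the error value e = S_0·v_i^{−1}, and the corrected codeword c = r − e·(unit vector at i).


S = (5, 8, 4), error at position 2, error magnitude e = 10, c = [3, 6, 8, 7, 2].

Step 1: column multipliers v_i = (∏_{j≠i}(α_i − α_j))^{−1} mod 11.
  i = 1 (α = 9): (9−6)(9−4)(9−5)(9−10) = 3·5·4·(−1) = −60 ≡ 6, so v_1 = 6^{−1} = 2 (mod 11).
  i = 2 (α = 6): (6−9)(6−4)(6−5)(6−10) = (−3)·2·1·(−4) = 24 ≡ 2, so v_2 = 2^{−1} = 6 (mod 11).
  i = 3 (α = 4): (4−9)(4−6)(4−5)(4−10) = (−5)·(−2)·(−1)·(−6) = 60 ≡ 5, so v_3 = 5^{−1} = 9 (mod 11).
  i = 4 (α = 5): (5−9)(5−6)(5−4)(5−10) = (−4)·(−1)·1·(−5) = −20 ≡ 2, so v_4 = 2^{−1} = 6 (mod 11).
  i = 5 (α = 10): (10−9)(10−6)(10−4)(10−5) = 1·4·6·5 = 120 ≡ 10, so v_5 = 10^{−1} = 10 (mod 11).
  v = [2, 6, 9, 6, 10].
Step 2: syndromes of r = [3, 5, 8, 7, 2] (all sums mod 11).
  S_0 = Σ v_i r_i = 2·3 + 6·5 + 9·8 + 6·7 + 10·2 = 170 ≡ 5.
  S_1 = Σ v_i α_i r_i = 2·9·3 + 6·6·5 + 9·4·8 + 6·5·7 + 10·10·2 = 932 ≡ 8.
  α_i^2 mod 11 = [4, 3, 5, 3, 1].
  S_2 = Σ v_i α_i^2 r_i = 2·4·3 + 6·3·5 + 9·5·8 + 6·3·7 + 10·1·2 = 620 ≡ 4.
  S = (5, 8, 4) ≠ 0, so r is not a codeword (an error is present).
Step 3: locate the error. For a single error e at position i, S_ℓ = v_i·e·α_i^ℓ, so α_err = S_1/S_0.
  S_0^{−1} = 5^{−1} = 9 (mod 11), so α_err = 8·9 = 72 ≡ 6 = α_2. Error position i = 2.
  Consistency check: S_2/S_1 = 4·7 = 28 ≡ 6 = α_err ✓ (single-error assumption holds).
Step 4: error magnitude e = S_0/v_2 = S_0·∏_{j≠2}(α_2 − α_j) = 5·2 = 10 ≡ 10 (mod 11).
Step 5: correct position 2: c_2 = r_2 − e = 5 − 10 ≡ 6 (mod 11). Hence c = [3, 6, 8, 7, 2].
  Check: interpolating c through the α_i gives m(x) = 1 + 10·x (degree < 2) with m(α_i) = c_i for every i, so c is indeed a codeword.


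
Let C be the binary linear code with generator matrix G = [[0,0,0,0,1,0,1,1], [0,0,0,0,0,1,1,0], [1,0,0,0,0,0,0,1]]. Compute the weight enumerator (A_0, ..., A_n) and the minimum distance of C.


Weight distribution: A_0 = 1, A_2 = 2, A_3 = 4, A_4 = 1. Minimum distance d = 2.

Enumerate all 2^3 = 8 messages m ∈ F_2^3.
For each, compute codeword c = mG in F_2^8, then tally its weight.
  m = 000 → c = 00000000, weight = 0.
  m = 100 → c = 00001011, weight = 3.
  m = 010 → c = 00000110, weight = 2.
  m = 110 → c = 00001101, weight = 3.
  m = 001 → c = 10000001, weight = 2.
  m = 101 → c = 10001010, weight = 3.
  m = 011 → c = 10000111, weight = 4.
  m = 111 → c = 10001100, weight = 3.
Tally weights:
  weight 0: 1 codewords.
  weight 2: 2 codewords.
  weight 3: 4 codewords.
  weight 4: 1 codewords.
Minimum distance d = smallest w > 0 with A_w > 0 = 2.
Sanity: Σ A_w = 8 = 2^3 = 8 ✓.


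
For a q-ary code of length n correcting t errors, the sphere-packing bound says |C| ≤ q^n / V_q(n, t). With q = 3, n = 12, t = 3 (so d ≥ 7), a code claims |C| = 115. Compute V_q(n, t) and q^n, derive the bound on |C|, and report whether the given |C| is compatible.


V_q(n, t) = 2049, q^n = 531441, Hamming bound = 259, |C| = 115 ≤ bound (satisfied).

Step 1: Compute V_q(n, t) = Σ_{j=0}^3 C(n, j) (q−1)^j.
  j = 0: C(12,0)·(2)^0 = 1·1 = 1.
  j = 1: C(12,1)·(2)^1 = 12·2 = 24.
  j = 2: C(12,2)·(2)^2 = 66·4 = 264.
  j = 3: C(12,3)·(2)^3 = 220·8 = 1760.
  V_q(n, t) = 1 + 24 + 264 + 1760 = 2049.
Step 2: q^n = 3^12 = 531441.
Step 3: Hamming bound ⌊q^n / V_q(n,t)⌋ = ⌊531441/2049⌋ = 259.
Step 4: Compare |C| = 115 to 259: satisfied.
The claimed |C| lies below the Hamming bound.


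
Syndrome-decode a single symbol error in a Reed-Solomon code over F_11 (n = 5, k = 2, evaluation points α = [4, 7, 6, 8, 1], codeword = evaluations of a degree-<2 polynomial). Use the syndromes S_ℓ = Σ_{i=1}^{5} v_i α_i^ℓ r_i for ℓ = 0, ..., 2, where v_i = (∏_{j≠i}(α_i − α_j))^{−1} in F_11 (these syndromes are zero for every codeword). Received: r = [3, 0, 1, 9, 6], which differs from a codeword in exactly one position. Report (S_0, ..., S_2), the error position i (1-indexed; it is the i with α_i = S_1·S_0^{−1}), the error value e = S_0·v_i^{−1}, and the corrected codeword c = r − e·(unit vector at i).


S = (10, 3, 2), error at position 4, error magnitude e = 10, c = [3, 0, 1, 10, 6].

Step 1: column multipliers v_i = (∏_{j≠i}(α_i − α_j))^{−1} mod 11.
  i = 1 (α = 4): (4−7)(4−6)(4−8)(4−1) = (−3)·(−2)·(−4)·3 = −72 ≡ 5, so v_1 = 5^{−1} = 9 (mod 11).
  i = 2 (α = 7): (7−4)(7−6)(7−8)(7−1) = 3·1·(−1)·6 = −18 ≡ 4, so v_2 = 4^{−1} = 3 (mod 11).
  i = 3 (α = 6): (6−4)(6−7)(6−8)(6−1) = 2·(−1)·(−2)·5 = 20 ≡ 9, so v_3 = 9^{−1} = 5 (mod 11).
  i = 4 (α = 8): (8−4)(8−7)(8−6)(8−1) = 4·1·2·7 = 56 ≡ 1, so v_4 = 1^{−1} = 1 (mod 11).
  i = 5 (α = 1): (1−4)(1−7)(1−6)(1−8) = (−3)·(−6)·(−5)·(−7) = 630 ≡ 3, so v_5 = 3^{−1} = 4 (mod 11).
  v = [9, 3, 5, 1, 4].
Step 2: syndromes of r = [3, 0, 1, 9, 6] (all sums mod 11).
  S_0 = Σ v_i r_i = 9·3 + 3·0 + 5·1 + 1·9 + 4·6 = 65 ≡ 10.
  S_1 = Σ v_i α_i r_i = 9·4·3 + 3·7·0 + 5·6·1 + 1·8·9 + 4·1·6 = 234 ≡ 3.
  α_i^2 mod 11 = [5, 5, 3, 9, 1].
  S_2 = Σ v_i α_i^2 r_i = 9·5·3 + 3·5·0 + 5·3·1 + 1·9·9 + 4·1·6 = 255 ≡ 2.
  S = (10, 3, 2) ≠ 0, so r is not a codeword (an error is present).
Step 3: locate the error. For a single error e at position i, S_ℓ = v_i·e·α_i^ℓ, so α_err = S_1/S_0.
  S_0^{−1} = 10^{−1} = 10 (mod 11), so α_err = 3·10 = 30 ≡ 8 = α_4. Error position i = 4.
  Consistency check: S_2/S_1 = 2·4 = 8 ≡ 8 = α_err ✓ (single-error assumption holds).
Step 4: error magnitude e = S_0/v_4 = S_0·∏_{j≠4}(α_4 − α_j) = 10·1 = 10 ≡ 10 (mod 11).
Step 5: correct position 4: c_4 = r_4 − e = 9 − 10 ≡ 10 (mod 11). Hence c = [3, 0, 1, 10, 6].
  Check: interpolating c through the α_i gives m(x) = 7 + 10·x (degree < 2) with m(α_i) = c_i for every i, so c is indeed a codeword.


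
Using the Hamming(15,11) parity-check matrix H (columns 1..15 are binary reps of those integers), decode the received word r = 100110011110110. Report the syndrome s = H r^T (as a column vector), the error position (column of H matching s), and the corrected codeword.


s = (0, 0, 1, 1)^T, error position = 3, corrected codeword c = 101110011110110

Compute s = H r^T mod 2 one row at a time:
  s_1 = 1 + 1 + 1 + 1 + 0 + 1 + 1 + 0 = 6 ≡ 0 (mod 2).
  s_2 = 1 + 1 + 0 + 0 + 0 + 1 + 1 + 0 = 4 ≡ 0 (mod 2).
  s_3 = 0 + 0 + 0 + 0 + 1 + 1 + 1 + 0 = 3 ≡ 1 (mod 2).
  s_4 = 1 + 0 + 1 + 0 + 1 + 1 + 1 + 0 = 5 ≡ 1 (mod 2).
s = (0, 0, 1, 1)^T — this equals column 3 of H (binary 0011), so error is at position 3.
Correct: flip bit 3 of r = 100110011110110 to get c = 101110011110110.


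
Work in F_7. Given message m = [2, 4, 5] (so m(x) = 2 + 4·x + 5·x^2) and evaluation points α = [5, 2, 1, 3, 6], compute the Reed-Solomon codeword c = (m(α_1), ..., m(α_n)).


c = [0, 2, 4, 3, 3]

Message polynomial: m(x) = 2 + 4·x + 5·x^2 (mod 7).
For each evaluation point α_i, compute m(α_i) mod 7:
  α_1 = 5: Horner steps 5 → 1 → 0, so m(5) = 0.
  α_2 = 2: Horner steps 5 → 0 → 2, so m(2) = 2.
  α_3 = 1: Horner steps 5 → 2 → 4, so m(1) = 4.
  α_4 = 3: Horner steps 5 → 5 → 3, so m(3) = 3.
  α_5 = 6: Horner steps 5 → 6 → 3, so m(6) = 3.
Codeword c = [0, 2, 4, 3, 3] ∈ F_7^5.


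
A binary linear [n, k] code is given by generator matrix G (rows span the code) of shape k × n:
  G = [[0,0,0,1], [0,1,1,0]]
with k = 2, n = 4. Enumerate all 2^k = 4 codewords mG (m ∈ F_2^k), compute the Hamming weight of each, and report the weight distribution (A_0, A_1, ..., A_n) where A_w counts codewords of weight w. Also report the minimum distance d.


Weight distribution: A_0 = 1, A_1 = 1, A_2 = 1, A_3 = 1. Minimum distance d = 1.

Enumerate all 2^2 = 4 messages m ∈ F_2^2.
For each, compute codeword c = mG in F_2^4, then tally its weight.
  m = 00 → c = 0000, weight = 0.
  m = 10 → c = 0001, weight = 1.
  m = 01 → c = 0110, weight = 2.
  m = 11 → c = 0111, weight = 3.
Tally weights:
  weight 0: 1 codewords.
  weight 1: 1 codewords.
  weight 2: 1 codewords.
  weight 3: 1 codewords.
Minimum distance d = smallest w > 0 with A_w > 0 = 1.
Sanity: Σ A_w = 4 = 2^2 = 4 ✓.


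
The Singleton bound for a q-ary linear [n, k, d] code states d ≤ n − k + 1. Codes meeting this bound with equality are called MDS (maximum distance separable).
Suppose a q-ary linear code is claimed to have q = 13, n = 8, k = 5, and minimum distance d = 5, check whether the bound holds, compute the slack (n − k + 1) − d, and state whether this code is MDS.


Singleton RHS = n − k + 1 = 4, slack = -1, bound violated (no such code; not MDS).

Singleton bound: d ≤ n − k + 1.
Here n = 8, k = 5, so n − k + 1 = 4.
Given d = 5, check d ≤ 4: NO.
Slack = (n − k + 1) − d = -1.
The slack is negative: d = 5 exceeds n − k + 1 = 4 by 1, so the Singleton bound is violated and no linear [8, 5, 5]_13 code can exist. In particular it is not MDS (MDS requires d = n − k + 1 exactly).
Description: the claimed parameters are [8, 5, 5]_13; such a code would be impossible (violates the Singleton bound).


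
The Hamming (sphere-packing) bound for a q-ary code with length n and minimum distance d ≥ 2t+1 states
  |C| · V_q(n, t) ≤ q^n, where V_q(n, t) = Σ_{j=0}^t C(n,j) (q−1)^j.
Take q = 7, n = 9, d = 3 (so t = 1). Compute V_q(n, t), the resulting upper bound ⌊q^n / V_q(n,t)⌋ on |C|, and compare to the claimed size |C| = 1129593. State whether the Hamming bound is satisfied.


V_q(n, t) = 55, q^n = 40353607, Hamming bound = 733701, |C| = 1129593 > bound (violated).

Step 1: Compute V_q(n, t) = Σ_{j=0}^1 C(n, j) (q−1)^j.
  j = 0: C(9,0)·(6)^0 = 1·1 = 1.
  j = 1: C(9,1)·(6)^1 = 9·6 = 54.
  V_q(n, t) = 1 + 54 = 55.
Step 2: q^n = 7^9 = 40353607.
Step 3: Hamming bound ⌊q^n / V_q(n,t)⌋ = ⌊40353607/55⌋ = 733701.
Step 4: Compare |C| = 1129593 to 733701: violated.
The claimed |C| lies above the Hamming bound, so no 7-ary code of length 9 with d ≥ 3 can have 1129593 codewords.


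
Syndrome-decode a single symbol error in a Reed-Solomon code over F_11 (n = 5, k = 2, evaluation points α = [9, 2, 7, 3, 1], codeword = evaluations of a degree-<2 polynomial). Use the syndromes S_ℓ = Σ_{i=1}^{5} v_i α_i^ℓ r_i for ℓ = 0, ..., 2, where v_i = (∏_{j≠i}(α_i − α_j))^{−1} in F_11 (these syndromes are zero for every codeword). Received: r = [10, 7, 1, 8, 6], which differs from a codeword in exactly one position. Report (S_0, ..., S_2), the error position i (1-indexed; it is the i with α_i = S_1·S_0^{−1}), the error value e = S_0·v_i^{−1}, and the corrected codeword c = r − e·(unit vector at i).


S = (7, 8, 6), error at position 1, error magnitude e = 7, c = [3, 7, 1, 8, 6].

Step 1: column multipliers v_i = (∏_{j≠i}(α_i − α_j))^{−1} mod 11.
  i = 1 (α = 9): (9−2)(9−7)(9−3)(9−1) = 7·2·6·8 = 672 ≡ 1, so v_1 = 1^{−1} = 1 (mod 11).
  i = 2 (α = 2): (2−9)(2−7)(2−3)(2−1) = (−7)·(−5)·(−1)·1 = −35 ≡ 9, so v_2 = 9^{−1} = 5 (mod 11).
  i = 3 (α = 7): (7−9)(7−2)(7−3)(7−1) = (−2)·5·4·6 = −240 ≡ 2, so v_3 = 2^{−1} = 6 (mod 11).
  i = 4 (α = 3): (3−9)(3−2)(3−7)(3−1) = (−6)·1·(−4)·2 = 48 ≡ 4, so v_4 = 4^{−1} = 3 (mod 11).
  i = 5 (α = 1): (1−9)(1−2)(1−7)(1−3) = (−8)·(−1)·(−6)·(−2) = 96 ≡ 8, so v_5 = 8^{−1} = 7 (mod 11).
  v = [1, 5, 6, 3, 7].
Step 2: syndromes of r = [10, 7, 1, 8, 6] (all sums mod 11).
  S_0 = Σ v_i r_i = 1·10 + 5·7 + 6·1 + 3·8 + 7·6 = 117 ≡ 7.
  S_1 = Σ v_i α_i r_i = 1·9·10 + 5·2·7 + 6·7·1 + 3·3·8 + 7·1·6 = 316 ≡ 8.
  α_i^2 mod 11 = [4, 4, 5, 9, 1].
  S_2 = Σ v_i α_i^2 r_i = 1·4·10 + 5·4·7 + 6·5·1 + 3·9·8 + 7·1·6 = 468 ≡ 6.
  S = (7, 8, 6) ≠ 0, so r is not a codeword (an error is present).
Step 3: locate the error. For a single error e at position i, S_ℓ = v_i·e·α_i^ℓ, so α_err = S_1/S_0.
  S_0^{−1} = 7^{−1} = 8 (mod 11), so α_err = 8·8 = 64 ≡ 9 = α_1. Error position i = 1.
  Consistency check: S_2/S_1 = 6·7 = 42 ≡ 9 = α_err ✓ (single-error assumption holds).
Step 4: error magnitude e = S_0/v_1 = S_0·∏_{j≠1}(α_1 − α_j) = 7·1 = 7 ≡ 7 (mod 11).
Step 5: correct position 1: c_1 = r_1 − e = 10 − 7 ≡ 3 (mod 11). Hence c = [3, 7, 1, 8, 6].
  Check: interpolating c through the α_i gives m(x) = 5 + 1·x (degree < 2) with m(α_i) = c_i for every i, so c is indeed a codeword.


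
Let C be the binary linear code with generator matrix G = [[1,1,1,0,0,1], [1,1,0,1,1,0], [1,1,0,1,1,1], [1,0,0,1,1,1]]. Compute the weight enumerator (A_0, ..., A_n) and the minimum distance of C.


Weight distribution: A_0 = 1, A_1 = 2, A_2 = 2, A_3 = 4, A_4 = 5, A_5 = 2. Minimum distance d = 1.

Enumerate all 2^4 = 16 messages m ∈ F_2^4.
For each, compute codeword c = mG in F_2^6, then tally its weight.
  m = 0000 → c = 000000, weight = 0.
  m = 1000 → c = 111001, weight = 4.
  m = 0100 → c = 110110, weight = 4.
  m = 1100 → c = 001111, weight = 4.
  m = 0010 → c = 110111, weight = 5.
  m = 1010 → c = 001110, weight = 3.
  m = 0110 → c = 000001, weight = 1.
  m = 1110 → c = 111000, weight = 3.
  m = 0001 → c = 100111, weight = 4.
  m = 1001 → c = 011110, weight = 4.
  m = 0101 → c = 010001, weight = 2.
  m = 1101 → c = 101000, weight = 2.
  m = 0011 → c = 010000, weight = 1.
  m = 1011 → c = 101001, weight = 3.
  m = 0111 → c = 100110, weight = 3.
  m = 1111 → c = 011111, weight = 5.
Tally weights:
  weight 0: 1 codewords.
  weight 1: 2 codewords.
  weight 2: 2 codewords.
  weight 3: 4 codewords.
  weight 4: 5 codewords.
  weight 5: 2 codewords.
Minimum distance d = smallest w > 0 with A_w > 0 = 1.
Sanity: Σ A_w = 16 = 2^4 = 16 ✓.


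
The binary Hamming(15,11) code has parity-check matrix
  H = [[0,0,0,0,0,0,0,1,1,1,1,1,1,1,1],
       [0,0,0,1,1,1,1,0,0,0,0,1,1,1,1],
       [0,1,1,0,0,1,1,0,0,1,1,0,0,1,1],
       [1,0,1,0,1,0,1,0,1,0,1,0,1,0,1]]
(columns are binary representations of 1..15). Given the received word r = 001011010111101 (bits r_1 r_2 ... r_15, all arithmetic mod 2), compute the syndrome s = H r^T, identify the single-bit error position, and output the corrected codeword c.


s = (0, 1, 1, 1)^T, error position = 7, corrected codeword c = 001011110111101

Compute s = H r^T mod 2 one row at a time:
  s_1 = 1 + 0 + 1 + 1 + 1 + 1 + 0 + 1 = 6 ≡ 0 (mod 2).
  s_2 = 0 + 1 + 1 + 0 + 1 + 1 + 0 + 1 = 5 ≡ 1 (mod 2).
  s_3 = 0 + 1 + 1 + 0 + 1 + 1 + 0 + 1 = 5 ≡ 1 (mod 2).
  s_4 = 0 + 1 + 1 + 0 + 0 + 1 + 1 + 1 = 5 ≡ 1 (mod 2).
s = (0, 1, 1, 1)^T — this equals column 7 of H (binary 0111), so error is at position 7.
Correct: flip bit 7 of r = 001011010111101 to get c = 001011110111101.
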